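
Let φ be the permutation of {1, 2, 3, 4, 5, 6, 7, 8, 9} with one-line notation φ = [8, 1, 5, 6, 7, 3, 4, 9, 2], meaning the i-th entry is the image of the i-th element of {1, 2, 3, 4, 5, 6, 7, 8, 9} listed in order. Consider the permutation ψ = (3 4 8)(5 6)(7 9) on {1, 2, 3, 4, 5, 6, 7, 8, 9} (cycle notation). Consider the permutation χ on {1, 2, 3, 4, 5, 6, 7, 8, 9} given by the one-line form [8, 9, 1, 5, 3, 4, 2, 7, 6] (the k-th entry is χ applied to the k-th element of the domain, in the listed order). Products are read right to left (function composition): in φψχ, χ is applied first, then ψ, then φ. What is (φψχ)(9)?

Apply the permutations in order: χ(9) = 6, then ψ(6) = 5, then φ(5) = 7. So (φψχ)(9) = 7.

7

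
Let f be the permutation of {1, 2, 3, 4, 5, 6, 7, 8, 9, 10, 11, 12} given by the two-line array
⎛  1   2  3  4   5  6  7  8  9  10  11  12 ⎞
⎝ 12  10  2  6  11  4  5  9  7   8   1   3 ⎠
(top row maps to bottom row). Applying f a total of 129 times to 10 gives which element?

Tracing 10 → 8 → … returns to 10 after 10 steps, so 10 lies in a 10-cycle (1 12 3 2 10 8 9 7 5 11).
Powers repeat with period 10 on this cycle, and 129 mod 10 = 9, so f^129(10) = f^9(10).
Advancing 9 steps from 10: 10 → 8 → 9 → 7 → 5 → 11 → 1 → 12 → 3 → 2.

2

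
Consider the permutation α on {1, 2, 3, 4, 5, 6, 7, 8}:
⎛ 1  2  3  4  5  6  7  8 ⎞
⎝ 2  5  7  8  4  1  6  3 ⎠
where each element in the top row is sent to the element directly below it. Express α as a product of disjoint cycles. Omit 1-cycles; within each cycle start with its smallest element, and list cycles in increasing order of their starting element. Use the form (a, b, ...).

(1, 2, 5, 4, 8, 3, 7, 6)

From 1: 1 → 2 → 5 → 4 → 8 → 3 → 7 → 6 → 1, closing the cycle (1, 2, 5, 4, 8, 3, 7, 6).
Continuing from each remaining unvisited element yields (1, 2, 5, 4, 8, 3, 7, 6).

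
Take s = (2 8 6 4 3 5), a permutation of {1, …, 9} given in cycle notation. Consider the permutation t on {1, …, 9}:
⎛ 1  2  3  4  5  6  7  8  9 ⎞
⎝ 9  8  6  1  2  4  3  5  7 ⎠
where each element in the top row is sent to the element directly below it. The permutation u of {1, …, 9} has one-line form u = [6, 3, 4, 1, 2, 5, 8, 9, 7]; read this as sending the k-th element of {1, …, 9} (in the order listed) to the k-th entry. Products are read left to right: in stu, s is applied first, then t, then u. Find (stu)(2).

Apply the permutations in order: s(2) = 8, then t(8) = 5, then u(5) = 2. So (stu)(2) = 2.

2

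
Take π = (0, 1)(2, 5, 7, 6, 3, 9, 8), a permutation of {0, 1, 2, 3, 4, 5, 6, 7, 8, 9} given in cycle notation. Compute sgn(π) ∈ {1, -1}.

The cycle lengths are 7, 2, 1.
A cycle is odd iff its length is even; π has 1 even-length cycle, so sgn(π) = (−1)^1 and π is odd.

-1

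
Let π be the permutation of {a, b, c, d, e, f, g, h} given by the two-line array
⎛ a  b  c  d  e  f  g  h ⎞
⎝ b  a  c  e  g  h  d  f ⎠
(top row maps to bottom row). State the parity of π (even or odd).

even

In disjoint-cycle form the cycle lengths are 3, 2, 2, 1.
A cycle is odd iff its length is even; π has 2 even-length cycles, so sgn(π) = (−1)^2 and π is even.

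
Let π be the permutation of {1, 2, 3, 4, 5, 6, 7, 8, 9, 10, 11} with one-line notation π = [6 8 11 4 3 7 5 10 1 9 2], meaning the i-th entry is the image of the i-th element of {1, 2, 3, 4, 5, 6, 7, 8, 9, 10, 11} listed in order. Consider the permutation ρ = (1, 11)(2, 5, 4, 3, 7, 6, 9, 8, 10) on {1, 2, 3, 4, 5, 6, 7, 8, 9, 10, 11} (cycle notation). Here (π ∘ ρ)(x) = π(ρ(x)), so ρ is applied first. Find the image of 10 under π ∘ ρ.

First apply ρ: ρ(10) = 2, then π(2) = 8. Thus (π ∘ ρ)(10) = 8.

8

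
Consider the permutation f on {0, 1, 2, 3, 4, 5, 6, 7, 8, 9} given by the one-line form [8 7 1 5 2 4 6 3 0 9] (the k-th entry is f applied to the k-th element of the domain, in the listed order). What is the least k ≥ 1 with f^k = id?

6

Writing f as disjoint cycles, the cycle lengths are 6, 2, 1, 1.
The order of f is the least common multiple of its cycle lengths: lcm(6, 2) = 6.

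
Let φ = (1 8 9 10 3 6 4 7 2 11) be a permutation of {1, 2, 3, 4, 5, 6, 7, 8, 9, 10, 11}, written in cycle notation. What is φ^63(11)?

11 lies in the 10-cycle (1 8 9 10 3 6 4 7 2 11).
Powers repeat with period 10 on this cycle, and 63 mod 10 = 3, so φ^63(11) = φ^3(11).
Stepping 3 places around the cycle: 11 → 1 → 8 → 9.

9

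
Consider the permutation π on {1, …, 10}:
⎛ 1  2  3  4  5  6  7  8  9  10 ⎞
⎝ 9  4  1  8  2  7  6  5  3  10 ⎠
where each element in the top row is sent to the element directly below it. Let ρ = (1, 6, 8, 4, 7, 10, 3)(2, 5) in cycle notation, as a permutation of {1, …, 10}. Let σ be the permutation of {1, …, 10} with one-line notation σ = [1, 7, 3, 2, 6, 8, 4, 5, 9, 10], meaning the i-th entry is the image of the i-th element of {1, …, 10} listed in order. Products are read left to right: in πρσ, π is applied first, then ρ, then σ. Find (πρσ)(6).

Chase 6: π(6) = 7; ρ(7) = 10; σ(10) = 10. Hence (πρσ)(6) = 10.

10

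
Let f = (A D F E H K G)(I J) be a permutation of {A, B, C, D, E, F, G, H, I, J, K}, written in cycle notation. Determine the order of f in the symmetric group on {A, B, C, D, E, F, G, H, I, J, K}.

The cycle type of f is (7, 2, 1, 1).
Since disjoint cycles commute, ord(f) = lcm(7, 2) = 14.

14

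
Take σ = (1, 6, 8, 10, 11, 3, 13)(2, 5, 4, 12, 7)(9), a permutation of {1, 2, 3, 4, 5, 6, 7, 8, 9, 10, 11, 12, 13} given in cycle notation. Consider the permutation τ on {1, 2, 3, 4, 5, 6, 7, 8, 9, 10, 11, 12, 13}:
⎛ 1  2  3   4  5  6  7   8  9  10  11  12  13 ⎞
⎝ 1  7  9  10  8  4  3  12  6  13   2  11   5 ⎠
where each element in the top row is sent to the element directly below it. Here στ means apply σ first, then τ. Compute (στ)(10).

First apply σ: σ(10) = 11, then τ(11) = 2. Thus (στ)(10) = 2.

2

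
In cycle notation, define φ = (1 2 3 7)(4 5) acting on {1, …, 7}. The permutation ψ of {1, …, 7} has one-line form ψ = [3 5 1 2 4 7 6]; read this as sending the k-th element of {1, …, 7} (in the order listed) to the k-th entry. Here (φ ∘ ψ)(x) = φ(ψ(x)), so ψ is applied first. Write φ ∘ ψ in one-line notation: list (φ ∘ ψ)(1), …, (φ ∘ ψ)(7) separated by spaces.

(φ ∘ ψ)(x) = φ(ψ(x)). Computing each image: φ(ψ(1)) = φ(3) = 7, φ(ψ(2)) = φ(5) = 4, φ(ψ(3)) = φ(1) = 2, φ(ψ(4)) = φ(2) = 3, φ(ψ(5)) = φ(4) = 5, φ(ψ(6)) = φ(7) = 1, φ(ψ(7)) = φ(6) = 6.
Hence φ ∘ ψ = [7 4 2 3 5 1 6].

7 4 2 3 5 1 6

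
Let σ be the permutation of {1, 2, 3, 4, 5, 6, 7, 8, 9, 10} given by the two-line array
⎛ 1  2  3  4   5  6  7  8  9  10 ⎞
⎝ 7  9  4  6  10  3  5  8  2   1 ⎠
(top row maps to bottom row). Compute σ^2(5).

Tracing 5 → 10 → … returns to 5 after 4 steps, so 5 lies in a 4-cycle (1, 7, 5, 10).
Advancing 2 steps from 5: 5 → 10 → 1.

1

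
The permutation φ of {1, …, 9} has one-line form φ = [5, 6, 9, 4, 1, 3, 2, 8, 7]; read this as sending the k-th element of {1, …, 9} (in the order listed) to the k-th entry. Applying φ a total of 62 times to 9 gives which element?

2

Tracing 9 → 7 → … returns to 9 after 5 steps, so 9 lies in a 5-cycle (2 6 3 9 7).
Since the cycle has length 5, φ^62 acts on it the same as φ^2 (62 mod 5 = 2).
Stepping 2 places around the cycle: 9 → 7 → 2.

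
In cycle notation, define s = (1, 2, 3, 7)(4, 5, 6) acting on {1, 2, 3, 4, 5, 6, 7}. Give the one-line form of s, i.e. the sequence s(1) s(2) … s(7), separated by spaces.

Reading each image from the cycles: 1→2, 2→3, 3→7, 4→5, 5→6, 6→4, 7→1.
Listing these in domain order gives 2 3 7 5 6 4 1.

2 3 7 5 6 4 1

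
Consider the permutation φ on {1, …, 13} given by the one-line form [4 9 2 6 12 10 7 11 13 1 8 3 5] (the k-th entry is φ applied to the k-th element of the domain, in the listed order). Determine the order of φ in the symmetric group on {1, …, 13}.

Writing φ as disjoint cycles, the cycle lengths are 6, 4, 2, 1.
The order of φ is the least common multiple of its cycle lengths: lcm(6, 4, 2) = 12.

12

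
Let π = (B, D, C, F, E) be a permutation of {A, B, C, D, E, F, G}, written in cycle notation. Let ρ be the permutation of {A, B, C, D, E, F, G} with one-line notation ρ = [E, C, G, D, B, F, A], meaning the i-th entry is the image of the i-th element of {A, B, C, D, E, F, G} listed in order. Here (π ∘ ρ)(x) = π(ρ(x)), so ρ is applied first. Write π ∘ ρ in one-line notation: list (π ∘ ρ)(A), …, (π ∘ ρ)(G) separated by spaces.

B F G C D E A

For each element, apply ρ then π: A → E → B; B → C → F; C → G → G; D → D → C; E → B → D; F → F → E; G → A → A.
Collecting the images, π ∘ ρ = [B F G C D E A].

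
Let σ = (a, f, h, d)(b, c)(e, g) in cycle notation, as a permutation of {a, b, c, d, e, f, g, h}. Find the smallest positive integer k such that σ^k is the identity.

4

The cycle type of σ is (4, 2, 2).
The order is lcm(4, 2, 2) = 4.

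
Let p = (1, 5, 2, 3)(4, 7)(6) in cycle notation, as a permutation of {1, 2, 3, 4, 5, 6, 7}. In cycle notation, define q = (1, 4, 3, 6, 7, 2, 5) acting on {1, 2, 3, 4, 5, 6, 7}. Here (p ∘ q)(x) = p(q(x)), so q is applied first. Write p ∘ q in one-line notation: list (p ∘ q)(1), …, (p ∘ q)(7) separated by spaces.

7 2 6 1 5 4 3

(p ∘ q)(x) = p(q(x)). Computing each image: p(q(1)) = p(4) = 7, p(q(2)) = p(5) = 2, p(q(3)) = p(6) = 6, p(q(4)) = p(3) = 1, p(q(5)) = p(1) = 5, p(q(6)) = p(7) = 4, p(q(7)) = p(2) = 3.
Hence p ∘ q = [7 2 6 1 5 4 3].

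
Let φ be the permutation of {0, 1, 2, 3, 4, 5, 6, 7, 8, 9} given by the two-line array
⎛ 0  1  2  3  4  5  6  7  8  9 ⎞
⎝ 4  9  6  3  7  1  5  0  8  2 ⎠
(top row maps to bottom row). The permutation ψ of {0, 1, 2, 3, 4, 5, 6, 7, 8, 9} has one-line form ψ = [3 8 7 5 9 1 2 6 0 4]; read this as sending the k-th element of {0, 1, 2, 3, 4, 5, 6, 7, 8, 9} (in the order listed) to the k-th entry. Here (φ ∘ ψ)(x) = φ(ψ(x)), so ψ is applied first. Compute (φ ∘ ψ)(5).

9

ψ(5) = 1, then φ(1) = 9; composing gives (φ ∘ ψ)(5) = 9.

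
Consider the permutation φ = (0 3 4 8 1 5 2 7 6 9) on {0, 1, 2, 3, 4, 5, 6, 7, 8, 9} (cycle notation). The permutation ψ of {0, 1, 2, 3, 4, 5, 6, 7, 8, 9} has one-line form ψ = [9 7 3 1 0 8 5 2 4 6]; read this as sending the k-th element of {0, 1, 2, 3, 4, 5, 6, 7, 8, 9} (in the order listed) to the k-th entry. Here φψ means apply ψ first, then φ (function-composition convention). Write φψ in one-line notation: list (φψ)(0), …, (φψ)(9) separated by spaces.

0 6 4 5 3 1 2 7 8 9

(φψ)(x) = φ(ψ(x)). Computing each image: φ(ψ(0)) = φ(9) = 0, φ(ψ(1)) = φ(7) = 6, φ(ψ(2)) = φ(3) = 4, φ(ψ(3)) = φ(1) = 5, φ(ψ(4)) = φ(0) = 3, φ(ψ(5)) = φ(8) = 1, φ(ψ(6)) = φ(5) = 2, φ(ψ(7)) = φ(2) = 7, φ(ψ(8)) = φ(4) = 8, φ(ψ(9)) = φ(6) = 9.
Hence φψ = [0 6 4 5 3 1 2 7 8 9].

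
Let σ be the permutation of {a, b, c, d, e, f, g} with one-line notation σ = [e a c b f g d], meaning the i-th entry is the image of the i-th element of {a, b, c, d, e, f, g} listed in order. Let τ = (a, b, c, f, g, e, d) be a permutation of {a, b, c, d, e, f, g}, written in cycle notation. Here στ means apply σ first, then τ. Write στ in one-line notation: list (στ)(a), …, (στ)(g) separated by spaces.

d b f c g e a

(στ)(x) = τ(σ(x)). Computing each image: τ(σ(a)) = τ(e) = d, τ(σ(b)) = τ(a) = b, τ(σ(c)) = τ(c) = f, τ(σ(d)) = τ(b) = c, τ(σ(e)) = τ(f) = g, τ(σ(f)) = τ(g) = e, τ(σ(g)) = τ(d) = a.
Hence στ = [d b f c g e a].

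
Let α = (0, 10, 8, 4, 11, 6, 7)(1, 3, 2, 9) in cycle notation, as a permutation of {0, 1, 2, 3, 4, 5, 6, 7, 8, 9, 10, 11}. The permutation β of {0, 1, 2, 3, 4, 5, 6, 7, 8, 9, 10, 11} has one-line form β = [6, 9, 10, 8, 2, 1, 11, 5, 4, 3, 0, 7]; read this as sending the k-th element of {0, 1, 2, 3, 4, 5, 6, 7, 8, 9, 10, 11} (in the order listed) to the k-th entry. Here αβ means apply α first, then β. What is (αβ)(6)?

5

α(6) = 7, then β(7) = 5; composing gives (αβ)(6) = 5.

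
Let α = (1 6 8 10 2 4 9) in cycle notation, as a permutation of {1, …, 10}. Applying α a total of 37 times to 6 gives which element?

10

6 lies in the 7-cycle (1 6 8 10 2 4 9).
Powers repeat with period 7 on this cycle, and 37 mod 7 = 2, so α^37(6) = α^2(6).
Advancing 2 steps from 6: 6 → 8 → 10.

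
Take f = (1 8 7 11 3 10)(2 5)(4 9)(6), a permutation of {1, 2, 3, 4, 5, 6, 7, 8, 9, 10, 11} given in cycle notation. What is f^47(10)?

3

10 lies in the 6-cycle (1 8 7 11 3 10).
On a 6-cycle, f^6 is the identity, so f^47 = f^5 there (47 ≡ 5 mod 6).
Stepping 5 places around the cycle: 10 → 1 → 8 → 7 → 11 → 3.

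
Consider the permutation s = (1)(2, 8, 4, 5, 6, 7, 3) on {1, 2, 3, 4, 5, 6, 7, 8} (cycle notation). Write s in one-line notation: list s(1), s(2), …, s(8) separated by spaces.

Each element maps to the next entry in its cycle (wrapping to the front): 1→1, 2→8, 3→2, 4→5, 5→6, 6→7, 7→3, 8→4.
So the one-line form is 1 8 2 5 6 7 3 4.

1 8 2 5 6 7 3 4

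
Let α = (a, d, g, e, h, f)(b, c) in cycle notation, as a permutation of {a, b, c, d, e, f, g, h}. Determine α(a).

Within (a, d, g, e, h, f), a ↦ d.

d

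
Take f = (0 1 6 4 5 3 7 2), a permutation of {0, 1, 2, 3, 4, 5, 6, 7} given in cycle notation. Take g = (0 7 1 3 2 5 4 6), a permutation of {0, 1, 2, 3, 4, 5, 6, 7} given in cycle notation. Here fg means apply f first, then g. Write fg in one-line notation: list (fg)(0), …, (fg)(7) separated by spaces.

3 0 7 1 4 2 6 5

Chase each element through f then g: 0 → 1 → 3; 1 → 6 → 0; 2 → 0 → 7; 3 → 7 → 1; 4 → 5 → 4; 5 → 3 → 2; 6 → 4 → 6; 7 → 2 → 5.
Collecting the images, fg = [3 0 7 1 4 2 6 5].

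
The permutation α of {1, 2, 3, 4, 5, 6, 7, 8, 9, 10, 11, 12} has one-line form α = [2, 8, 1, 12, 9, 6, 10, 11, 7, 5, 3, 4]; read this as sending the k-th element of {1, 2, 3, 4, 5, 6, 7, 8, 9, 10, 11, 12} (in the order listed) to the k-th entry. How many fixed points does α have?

1

The fixed points (elements with α(x) = x) are {6}, so there is 1.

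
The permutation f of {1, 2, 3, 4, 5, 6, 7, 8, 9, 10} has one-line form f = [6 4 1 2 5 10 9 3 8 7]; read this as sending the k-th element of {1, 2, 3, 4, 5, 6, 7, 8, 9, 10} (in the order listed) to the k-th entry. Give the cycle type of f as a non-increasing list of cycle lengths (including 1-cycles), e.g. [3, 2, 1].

The disjoint cycles are (1 6 10 7 9 8 3)(2 4)(5), with lengths 7, 2, 1 in non-increasing order.

[7, 2, 1]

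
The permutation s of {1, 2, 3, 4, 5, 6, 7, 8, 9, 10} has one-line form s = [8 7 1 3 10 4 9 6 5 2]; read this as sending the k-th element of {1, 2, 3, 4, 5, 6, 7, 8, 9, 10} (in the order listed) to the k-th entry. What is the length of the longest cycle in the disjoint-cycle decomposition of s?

Decomposing into disjoint cycles gives (1, 8, 6, 4, 3)(2, 7, 9, 5, 10); the longest has length 5.

5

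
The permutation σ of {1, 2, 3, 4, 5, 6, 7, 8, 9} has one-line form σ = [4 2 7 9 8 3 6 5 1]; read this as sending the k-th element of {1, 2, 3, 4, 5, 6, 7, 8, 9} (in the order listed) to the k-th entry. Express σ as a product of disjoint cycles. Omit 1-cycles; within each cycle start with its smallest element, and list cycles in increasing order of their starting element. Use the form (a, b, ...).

Start at 1 and follow images: 1 → 4 → 9 → 1, giving the cycle (1, 4, 9).
Repeating from the next unused element and collecting all non-trivial cycles gives (1, 4, 9)(3, 7, 6)(5, 8).

(1, 4, 9)(3, 7, 6)(5, 8)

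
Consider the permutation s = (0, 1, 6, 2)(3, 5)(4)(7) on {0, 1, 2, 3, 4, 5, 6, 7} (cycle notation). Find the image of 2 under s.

0

Within (0, 1, 6, 2), 2 ↦ 0.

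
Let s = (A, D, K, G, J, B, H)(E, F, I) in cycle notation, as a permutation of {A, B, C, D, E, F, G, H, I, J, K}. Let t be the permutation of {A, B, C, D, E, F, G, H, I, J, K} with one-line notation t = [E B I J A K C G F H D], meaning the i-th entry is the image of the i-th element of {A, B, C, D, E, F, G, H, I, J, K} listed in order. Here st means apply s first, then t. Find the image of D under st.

D

s(D) = K, then t(K) = D; composing gives (st)(D) = D.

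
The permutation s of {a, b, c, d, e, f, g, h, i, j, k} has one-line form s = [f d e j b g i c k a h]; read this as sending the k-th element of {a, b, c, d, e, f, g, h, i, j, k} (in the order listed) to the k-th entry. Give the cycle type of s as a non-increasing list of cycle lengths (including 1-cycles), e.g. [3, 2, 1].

[11]

The disjoint cycles are (a f g i k h c e b d j), with lengths 11 in non-increasing order.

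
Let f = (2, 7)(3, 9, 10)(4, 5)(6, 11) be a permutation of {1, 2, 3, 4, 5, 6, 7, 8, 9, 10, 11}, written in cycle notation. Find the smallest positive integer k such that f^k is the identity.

6

The disjoint cycles have lengths 3, 2, 2, 2, 1, 1.
Since disjoint cycles commute, ord(f) = lcm(3, 2, 2, 2) = 6.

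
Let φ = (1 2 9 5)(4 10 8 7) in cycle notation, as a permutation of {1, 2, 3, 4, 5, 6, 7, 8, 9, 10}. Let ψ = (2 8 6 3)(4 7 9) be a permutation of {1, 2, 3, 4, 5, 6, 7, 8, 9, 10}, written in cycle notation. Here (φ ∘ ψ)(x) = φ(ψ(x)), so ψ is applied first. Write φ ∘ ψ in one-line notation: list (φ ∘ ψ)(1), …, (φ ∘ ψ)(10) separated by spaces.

2 7 9 4 1 3 5 6 10 8

For each element, apply ψ then φ: 1 → 1 → 2; 2 → 8 → 7; 3 → 2 → 9; 4 → 7 → 4; 5 → 5 → 1; 6 → 3 → 3; 7 → 9 → 5; 8 → 6 → 6; 9 → 4 → 10; 10 → 10 → 8.
Collecting the images, φ ∘ ψ = [2 7 9 4 1 3 5 6 10 8].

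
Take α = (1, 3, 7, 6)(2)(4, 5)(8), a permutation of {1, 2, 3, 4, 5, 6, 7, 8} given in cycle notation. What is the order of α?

The disjoint cycles have lengths 4, 2, 1, 1.
The order is lcm(4, 2) = 4.

4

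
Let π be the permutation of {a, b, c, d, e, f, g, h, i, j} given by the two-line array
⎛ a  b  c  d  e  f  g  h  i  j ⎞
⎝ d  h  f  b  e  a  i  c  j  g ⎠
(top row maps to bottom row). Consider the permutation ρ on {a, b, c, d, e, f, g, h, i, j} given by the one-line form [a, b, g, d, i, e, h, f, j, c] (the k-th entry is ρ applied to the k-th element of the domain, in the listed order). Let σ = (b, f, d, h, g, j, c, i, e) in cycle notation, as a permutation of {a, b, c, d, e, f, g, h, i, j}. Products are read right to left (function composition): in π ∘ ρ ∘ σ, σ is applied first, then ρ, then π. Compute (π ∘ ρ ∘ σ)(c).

g

(π ∘ ρ ∘ σ)(c) = π(ρ(σ(c))). σ(c) = i, then ρ(i) = j, then π(j) = g, so the result is g.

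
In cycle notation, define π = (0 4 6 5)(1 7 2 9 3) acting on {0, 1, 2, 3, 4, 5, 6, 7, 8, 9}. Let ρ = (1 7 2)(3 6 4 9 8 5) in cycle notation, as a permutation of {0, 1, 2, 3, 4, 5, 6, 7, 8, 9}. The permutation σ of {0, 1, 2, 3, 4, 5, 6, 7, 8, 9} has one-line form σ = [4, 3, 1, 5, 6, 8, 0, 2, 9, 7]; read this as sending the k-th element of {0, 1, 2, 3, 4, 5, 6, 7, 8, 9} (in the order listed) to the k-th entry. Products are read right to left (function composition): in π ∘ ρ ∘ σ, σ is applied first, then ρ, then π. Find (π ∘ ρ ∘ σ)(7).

Chase 7: σ(7) = 2; ρ(2) = 1; π(1) = 7. Hence (π ∘ ρ ∘ σ)(7) = 7.

7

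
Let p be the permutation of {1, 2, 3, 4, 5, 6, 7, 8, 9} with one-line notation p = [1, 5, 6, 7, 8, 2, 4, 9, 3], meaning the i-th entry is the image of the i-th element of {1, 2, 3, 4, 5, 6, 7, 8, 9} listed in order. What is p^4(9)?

Tracing 9 → 3 → … returns to 9 after 6 steps, so 9 lies in a 6-cycle (2, 5, 8, 9, 3, 6).
Stepping 4 places around the cycle: 9 → 3 → 6 → 2 → 5.

5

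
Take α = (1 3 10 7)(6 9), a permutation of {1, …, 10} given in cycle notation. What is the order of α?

4

The cycle type of α is (4, 2, 1, 1, 1, 1).
Since disjoint cycles commute, ord(α) = lcm(4, 2) = 4.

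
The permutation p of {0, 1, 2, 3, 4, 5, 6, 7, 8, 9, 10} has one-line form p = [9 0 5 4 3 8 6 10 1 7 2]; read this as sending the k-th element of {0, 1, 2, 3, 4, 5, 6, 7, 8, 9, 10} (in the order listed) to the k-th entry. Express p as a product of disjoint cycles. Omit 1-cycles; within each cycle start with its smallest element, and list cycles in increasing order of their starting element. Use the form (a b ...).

Iterating p from 0 gives 0 → 9 → 7 → 10 → 2 → 5 → 8 → 1 → 0; that is the 8-cycle (0 9 7 10 2 5 8 1).
Repeating from the next unused element and collecting all non-trivial cycles gives (0 9 7 10 2 5 8 1)(3 4).

(0 9 7 10 2 5 8 1)(3 4)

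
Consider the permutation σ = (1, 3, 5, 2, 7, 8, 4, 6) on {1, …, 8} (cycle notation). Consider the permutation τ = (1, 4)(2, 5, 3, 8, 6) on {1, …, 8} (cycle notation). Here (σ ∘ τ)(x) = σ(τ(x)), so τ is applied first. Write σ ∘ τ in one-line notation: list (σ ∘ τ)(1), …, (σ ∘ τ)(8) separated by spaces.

(σ ∘ τ)(x) = σ(τ(x)). Computing each image: σ(τ(1)) = σ(4) = 6, σ(τ(2)) = σ(5) = 2, σ(τ(3)) = σ(8) = 4, σ(τ(4)) = σ(1) = 3, σ(τ(5)) = σ(3) = 5, σ(τ(6)) = σ(2) = 7, σ(τ(7)) = σ(7) = 8, σ(τ(8)) = σ(6) = 1.
Hence σ ∘ τ = [6 2 4 3 5 7 8 1].

6 2 4 3 5 7 8 1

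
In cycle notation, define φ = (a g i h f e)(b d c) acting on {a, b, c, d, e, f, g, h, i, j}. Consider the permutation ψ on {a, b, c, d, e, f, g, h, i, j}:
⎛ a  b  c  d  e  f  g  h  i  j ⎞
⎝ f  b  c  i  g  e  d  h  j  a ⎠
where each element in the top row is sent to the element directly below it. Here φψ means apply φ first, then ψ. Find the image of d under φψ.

φ(d) = c, then ψ(c) = c; composing gives (φψ)(d) = c.

c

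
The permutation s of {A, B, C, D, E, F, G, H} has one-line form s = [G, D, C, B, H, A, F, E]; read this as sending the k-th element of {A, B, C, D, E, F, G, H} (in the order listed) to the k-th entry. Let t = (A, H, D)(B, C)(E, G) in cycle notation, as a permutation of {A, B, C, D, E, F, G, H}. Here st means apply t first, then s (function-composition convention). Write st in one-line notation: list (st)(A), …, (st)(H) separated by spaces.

E C D G F A H B

Chase each element through t then s: A → H → E; B → C → C; C → B → D; D → A → G; E → G → F; F → F → A; G → E → H; H → D → B.
Collecting the images, st = [E C D G F A H B].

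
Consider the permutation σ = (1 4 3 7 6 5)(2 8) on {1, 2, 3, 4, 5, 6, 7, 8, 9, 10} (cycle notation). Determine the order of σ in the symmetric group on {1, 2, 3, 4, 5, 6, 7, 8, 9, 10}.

6

The disjoint cycles have lengths 6, 2, 1, 1.
The order of σ is the least common multiple of its cycle lengths: lcm(6, 2) = 6.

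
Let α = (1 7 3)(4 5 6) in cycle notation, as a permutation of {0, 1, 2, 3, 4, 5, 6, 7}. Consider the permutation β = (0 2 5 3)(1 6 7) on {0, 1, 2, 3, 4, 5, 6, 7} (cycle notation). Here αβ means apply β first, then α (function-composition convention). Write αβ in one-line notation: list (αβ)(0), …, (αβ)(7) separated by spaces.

2 4 6 0 5 1 3 7

Chase each element through β then α: 0 → 2 → 2; 1 → 6 → 4; 2 → 5 → 6; 3 → 0 → 0; 4 → 4 → 5; 5 → 3 → 1; 6 → 7 → 3; 7 → 1 → 7.
So αβ in one-line form is 2 4 6 0 5 1 3 7.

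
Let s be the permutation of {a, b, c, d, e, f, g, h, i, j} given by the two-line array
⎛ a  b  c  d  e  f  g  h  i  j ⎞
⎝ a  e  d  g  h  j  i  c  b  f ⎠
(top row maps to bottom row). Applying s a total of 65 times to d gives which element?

Tracing d → g → … returns to d after 7 steps, so d lies in a 7-cycle (b e h c d g i).
On a 7-cycle, s^7 is the identity, so s^65 = s^2 there (65 ≡ 2 mod 7).
Advancing 2 steps from d: d → g → i.

i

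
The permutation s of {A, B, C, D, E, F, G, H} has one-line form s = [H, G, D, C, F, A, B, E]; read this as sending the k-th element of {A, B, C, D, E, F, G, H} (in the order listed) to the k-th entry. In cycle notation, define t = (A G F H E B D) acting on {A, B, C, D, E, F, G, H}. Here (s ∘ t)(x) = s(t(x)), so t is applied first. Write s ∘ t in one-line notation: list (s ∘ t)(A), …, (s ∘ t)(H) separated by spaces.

B C D H G E A F

(s ∘ t)(x) = s(t(x)). Computing each image: s(t(A)) = s(G) = B, s(t(B)) = s(D) = C, s(t(C)) = s(C) = D, s(t(D)) = s(A) = H, s(t(E)) = s(B) = G, s(t(F)) = s(H) = E, s(t(G)) = s(F) = A, s(t(H)) = s(E) = F.
Hence s ∘ t = [B C D H G E A F].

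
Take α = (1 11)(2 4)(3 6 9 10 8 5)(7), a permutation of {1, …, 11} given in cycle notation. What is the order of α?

6

The cycle type of α is (6, 2, 2, 1).
The order is lcm(6, 2, 2) = 6.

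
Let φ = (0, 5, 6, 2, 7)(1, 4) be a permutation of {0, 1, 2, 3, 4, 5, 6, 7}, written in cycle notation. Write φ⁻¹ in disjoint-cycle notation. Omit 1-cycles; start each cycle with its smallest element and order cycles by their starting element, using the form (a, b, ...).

(0, 7, 2, 6, 5)(1, 4)

The inverse reverses each cycle.
After reversing and putting each cycle's least element first, φ⁻¹ = (0, 7, 2, 6, 5)(1, 4).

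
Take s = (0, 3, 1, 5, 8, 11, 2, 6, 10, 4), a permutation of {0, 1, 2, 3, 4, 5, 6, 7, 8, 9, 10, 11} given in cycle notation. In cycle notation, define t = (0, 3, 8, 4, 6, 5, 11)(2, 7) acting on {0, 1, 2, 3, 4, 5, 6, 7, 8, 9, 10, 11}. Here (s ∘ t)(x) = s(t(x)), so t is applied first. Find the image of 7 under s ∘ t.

6

(s ∘ t)(7) = s(t(7)). t(7) = 2, then s(2) = 6. So (s ∘ t)(7) = 6.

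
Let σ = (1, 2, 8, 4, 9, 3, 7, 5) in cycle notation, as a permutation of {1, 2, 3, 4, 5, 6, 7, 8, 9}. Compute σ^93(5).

5 lies in the 8-cycle (1, 2, 8, 4, 9, 3, 7, 5).
Powers repeat with period 8 on this cycle, and 93 mod 8 = 5, so σ^93(5) = σ^5(5).
Advancing 5 steps from 5: 5 → 1 → 2 → 8 → 4 → 9.

9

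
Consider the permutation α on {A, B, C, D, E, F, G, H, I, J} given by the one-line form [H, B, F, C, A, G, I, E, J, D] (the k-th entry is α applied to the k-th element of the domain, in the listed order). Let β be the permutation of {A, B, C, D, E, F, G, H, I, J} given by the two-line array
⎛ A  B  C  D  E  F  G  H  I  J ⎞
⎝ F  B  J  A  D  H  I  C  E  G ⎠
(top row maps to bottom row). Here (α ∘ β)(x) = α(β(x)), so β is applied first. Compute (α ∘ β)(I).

β(I) = E, then α(E) = A; composing gives (α ∘ β)(I) = A.

A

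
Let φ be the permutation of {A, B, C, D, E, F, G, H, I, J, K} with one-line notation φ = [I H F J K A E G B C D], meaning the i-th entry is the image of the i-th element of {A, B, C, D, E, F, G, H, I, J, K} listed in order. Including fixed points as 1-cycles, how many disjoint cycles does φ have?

The cycle decomposition is (A I B H G E K D J C F), which has 1 cycle (counting 1-cycles).

1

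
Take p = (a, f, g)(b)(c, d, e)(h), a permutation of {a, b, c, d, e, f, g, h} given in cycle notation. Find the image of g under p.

Within (a, f, g), g ↦ a.

a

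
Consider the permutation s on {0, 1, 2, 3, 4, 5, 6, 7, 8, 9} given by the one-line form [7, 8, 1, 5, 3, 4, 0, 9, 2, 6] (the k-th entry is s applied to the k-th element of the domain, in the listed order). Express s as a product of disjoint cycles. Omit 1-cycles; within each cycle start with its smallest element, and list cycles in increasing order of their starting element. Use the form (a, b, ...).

(0, 7, 9, 6)(1, 8, 2)(3, 5, 4)

From 0: 0 → 7 → 9 → 6 → 0, closing the cycle (0, 7, 9, 6).
Repeating from the next unused element and collecting all non-trivial cycles gives (0, 7, 9, 6)(1, 8, 2)(3, 5, 4).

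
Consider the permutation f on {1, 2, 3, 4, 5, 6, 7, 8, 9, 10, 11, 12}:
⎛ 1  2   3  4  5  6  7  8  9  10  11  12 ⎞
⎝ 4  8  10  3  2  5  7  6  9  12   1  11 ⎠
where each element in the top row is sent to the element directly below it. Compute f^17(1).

11

Tracing 1 → 4 → … returns to 1 after 6 steps, so 1 lies in a 6-cycle (1, 4, 3, 10, 12, 11).
Powers repeat with period 6 on this cycle, and 17 mod 6 = 5, so f^17(1) = f^5(1).
Stepping 5 places around the cycle: 1 → 4 → 3 → 10 → 12 → 11.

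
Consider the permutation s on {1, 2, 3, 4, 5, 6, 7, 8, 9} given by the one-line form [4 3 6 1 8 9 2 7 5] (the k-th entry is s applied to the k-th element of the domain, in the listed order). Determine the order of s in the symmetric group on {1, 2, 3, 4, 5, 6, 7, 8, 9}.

14

Decomposing into disjoint cycles gives cycle lengths 7, 2.
The order is lcm(7, 2) = 14.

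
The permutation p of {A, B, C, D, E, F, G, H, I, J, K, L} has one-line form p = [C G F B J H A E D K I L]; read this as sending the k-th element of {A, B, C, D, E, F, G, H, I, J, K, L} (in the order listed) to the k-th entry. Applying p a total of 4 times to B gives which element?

F

Tracing B → G → … returns to B after 11 steps, so B lies in an 11-cycle (A C F H E J K I D B G).
Stepping 4 places around the cycle: B → G → A → C → F.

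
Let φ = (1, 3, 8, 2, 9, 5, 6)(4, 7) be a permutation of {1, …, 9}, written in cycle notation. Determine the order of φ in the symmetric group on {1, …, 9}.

14

The cycle type of φ is (7, 2).
Since disjoint cycles commute, ord(φ) = lcm(7, 2) = 14.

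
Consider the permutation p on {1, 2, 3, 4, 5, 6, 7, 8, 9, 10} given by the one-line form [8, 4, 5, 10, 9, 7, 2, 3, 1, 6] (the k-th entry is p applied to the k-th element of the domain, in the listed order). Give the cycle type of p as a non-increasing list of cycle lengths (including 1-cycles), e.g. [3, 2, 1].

[5, 5]

The disjoint cycles are (1, 8, 3, 5, 9)(2, 4, 10, 6, 7), with lengths 5, 5 in non-increasing order.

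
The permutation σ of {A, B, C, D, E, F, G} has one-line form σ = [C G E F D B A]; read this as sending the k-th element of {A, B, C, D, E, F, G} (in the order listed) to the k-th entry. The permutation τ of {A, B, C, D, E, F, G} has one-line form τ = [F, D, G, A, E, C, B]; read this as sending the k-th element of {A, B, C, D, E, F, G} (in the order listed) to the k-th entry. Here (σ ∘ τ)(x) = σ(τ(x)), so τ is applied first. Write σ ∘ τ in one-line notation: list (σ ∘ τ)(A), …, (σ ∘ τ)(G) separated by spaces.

B F A C D E G

(σ ∘ τ)(x) = σ(τ(x)). Computing each image: σ(τ(A)) = σ(F) = B, σ(τ(B)) = σ(D) = F, σ(τ(C)) = σ(G) = A, σ(τ(D)) = σ(A) = C, σ(τ(E)) = σ(E) = D, σ(τ(F)) = σ(C) = E, σ(τ(G)) = σ(B) = G.
Hence σ ∘ τ = [B F A C D E G].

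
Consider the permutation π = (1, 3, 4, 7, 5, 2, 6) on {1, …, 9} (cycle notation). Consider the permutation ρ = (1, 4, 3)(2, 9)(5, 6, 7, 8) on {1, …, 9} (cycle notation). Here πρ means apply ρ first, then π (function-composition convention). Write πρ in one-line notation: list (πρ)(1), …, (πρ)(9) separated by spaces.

(πρ)(x) = π(ρ(x)). Computing each image: π(ρ(1)) = π(4) = 7, π(ρ(2)) = π(9) = 9, π(ρ(3)) = π(1) = 3, π(ρ(4)) = π(3) = 4, π(ρ(5)) = π(6) = 1, π(ρ(6)) = π(7) = 5, π(ρ(7)) = π(8) = 8, π(ρ(8)) = π(5) = 2, π(ρ(9)) = π(2) = 6.
Hence πρ = [7 9 3 4 1 5 8 2 6].

7 9 3 4 1 5 8 2 6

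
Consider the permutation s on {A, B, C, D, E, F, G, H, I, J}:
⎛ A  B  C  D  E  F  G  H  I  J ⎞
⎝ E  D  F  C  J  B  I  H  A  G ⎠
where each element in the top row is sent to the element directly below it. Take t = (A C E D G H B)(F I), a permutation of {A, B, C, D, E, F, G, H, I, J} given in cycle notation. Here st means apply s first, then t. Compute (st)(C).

(st)(C) = t(s(C)). s(C) = F, then t(F) = I. So (st)(C) = I.

I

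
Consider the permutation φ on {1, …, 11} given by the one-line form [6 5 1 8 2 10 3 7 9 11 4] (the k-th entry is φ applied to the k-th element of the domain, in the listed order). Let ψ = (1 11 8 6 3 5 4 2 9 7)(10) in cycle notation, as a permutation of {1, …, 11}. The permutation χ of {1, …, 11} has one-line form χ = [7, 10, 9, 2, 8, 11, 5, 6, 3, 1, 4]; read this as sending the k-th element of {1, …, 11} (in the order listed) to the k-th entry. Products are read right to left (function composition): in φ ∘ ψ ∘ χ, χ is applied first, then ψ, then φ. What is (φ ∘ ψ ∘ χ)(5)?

10

Chase 5: χ(5) = 8; ψ(8) = 6; φ(6) = 10. Hence (φ ∘ ψ ∘ χ)(5) = 10.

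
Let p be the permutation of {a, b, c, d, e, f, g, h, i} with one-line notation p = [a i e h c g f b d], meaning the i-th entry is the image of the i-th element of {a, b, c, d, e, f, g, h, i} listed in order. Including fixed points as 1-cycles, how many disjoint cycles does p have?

The cycle decomposition is (a)(b i d h)(c e)(f g), which has 4 cycles (counting 1-cycles).

4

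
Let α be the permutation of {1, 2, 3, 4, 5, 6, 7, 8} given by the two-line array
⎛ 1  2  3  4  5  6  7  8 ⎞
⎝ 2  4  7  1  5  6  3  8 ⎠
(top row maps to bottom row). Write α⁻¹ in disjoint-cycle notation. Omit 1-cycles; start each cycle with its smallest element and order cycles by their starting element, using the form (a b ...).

First write α in disjoint cycles: (1 2 4)(3 7).
Reversing each cycle (and rotating so the smallest element leads) gives α⁻¹ = (1 4 2)(3 7).

(1 4 2)(3 7)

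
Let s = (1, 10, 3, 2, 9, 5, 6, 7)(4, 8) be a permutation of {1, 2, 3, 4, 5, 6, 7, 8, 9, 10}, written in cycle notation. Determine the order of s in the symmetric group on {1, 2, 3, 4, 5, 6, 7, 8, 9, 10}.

8

The cycle type of s is (8, 2).
The order is lcm(8, 2) = 8.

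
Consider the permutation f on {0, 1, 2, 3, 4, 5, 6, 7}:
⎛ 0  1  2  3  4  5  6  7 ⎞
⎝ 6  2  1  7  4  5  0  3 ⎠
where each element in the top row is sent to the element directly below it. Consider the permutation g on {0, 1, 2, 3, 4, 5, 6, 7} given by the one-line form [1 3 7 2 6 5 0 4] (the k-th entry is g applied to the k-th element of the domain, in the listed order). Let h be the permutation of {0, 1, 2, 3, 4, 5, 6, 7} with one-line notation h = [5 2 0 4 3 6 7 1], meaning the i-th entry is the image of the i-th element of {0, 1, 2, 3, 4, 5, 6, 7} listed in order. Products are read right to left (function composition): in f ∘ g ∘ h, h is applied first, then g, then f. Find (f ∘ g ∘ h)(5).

6

(f ∘ g ∘ h)(5) = f(g(h(5))). h(5) = 6, then g(6) = 0, then f(0) = 6, so the result is 6.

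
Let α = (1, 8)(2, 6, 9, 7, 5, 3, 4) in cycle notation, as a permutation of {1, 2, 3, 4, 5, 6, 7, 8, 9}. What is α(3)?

Within (2, 6, 9, 7, 5, 3, 4), 3 ↦ 4.

4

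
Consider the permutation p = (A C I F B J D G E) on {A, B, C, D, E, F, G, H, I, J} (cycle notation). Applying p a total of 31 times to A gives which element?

A lies in the 9-cycle (A C I F B J D G E).
On a 9-cycle, p^9 is the identity, so p^31 = p^4 there (31 ≡ 4 mod 9).
Advancing 4 steps from A: A → C → I → F → B.

B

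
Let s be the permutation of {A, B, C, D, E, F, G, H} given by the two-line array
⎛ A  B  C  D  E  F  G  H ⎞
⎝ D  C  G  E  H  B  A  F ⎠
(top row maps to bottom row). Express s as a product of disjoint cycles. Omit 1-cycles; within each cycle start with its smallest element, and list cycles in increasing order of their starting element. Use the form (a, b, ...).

(A, D, E, H, F, B, C, G)

From A: A → D → E → H → F → B → C → G → A, closing the cycle (A, D, E, H, F, B, C, G).
Repeating from the next unused element and collecting all non-trivial cycles gives (A, D, E, H, F, B, C, G).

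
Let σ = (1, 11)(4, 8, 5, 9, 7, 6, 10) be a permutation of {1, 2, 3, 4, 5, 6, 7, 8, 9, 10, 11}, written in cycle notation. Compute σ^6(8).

4

8 lies in the 7-cycle (4, 8, 5, 9, 7, 6, 10).
Advancing 6 steps from 8: 8 → 5 → 9 → 7 → 6 → 10 → 4.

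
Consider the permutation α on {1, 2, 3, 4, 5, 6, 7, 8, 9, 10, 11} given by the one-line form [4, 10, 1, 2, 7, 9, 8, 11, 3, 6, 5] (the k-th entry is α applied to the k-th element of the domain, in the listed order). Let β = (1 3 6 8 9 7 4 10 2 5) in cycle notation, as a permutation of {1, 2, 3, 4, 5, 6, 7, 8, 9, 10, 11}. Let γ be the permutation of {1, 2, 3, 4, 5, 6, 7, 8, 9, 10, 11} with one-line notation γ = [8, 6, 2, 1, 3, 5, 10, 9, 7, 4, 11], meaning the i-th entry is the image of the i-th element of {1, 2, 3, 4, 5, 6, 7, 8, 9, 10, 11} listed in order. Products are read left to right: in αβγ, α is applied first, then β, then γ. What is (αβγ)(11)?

8

(αβγ)(11) = γ(β(α(11))). α(11) = 5, then β(5) = 1, then γ(1) = 8, so the result is 8.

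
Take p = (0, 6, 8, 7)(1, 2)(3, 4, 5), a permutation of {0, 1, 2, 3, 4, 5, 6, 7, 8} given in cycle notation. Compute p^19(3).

4

3 lies in the 3-cycle (3, 4, 5).
Powers repeat with period 3 on this cycle, and 19 mod 3 = 1, so p^19(3) = p^1(3).
Advancing 1 step from 3: 3 → 4.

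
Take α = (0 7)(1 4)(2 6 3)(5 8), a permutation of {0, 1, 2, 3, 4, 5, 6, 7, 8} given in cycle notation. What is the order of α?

6

The cycle type of α is (3, 2, 2, 2).
The order of α is the least common multiple of its cycle lengths: lcm(3, 2, 2, 2) = 6.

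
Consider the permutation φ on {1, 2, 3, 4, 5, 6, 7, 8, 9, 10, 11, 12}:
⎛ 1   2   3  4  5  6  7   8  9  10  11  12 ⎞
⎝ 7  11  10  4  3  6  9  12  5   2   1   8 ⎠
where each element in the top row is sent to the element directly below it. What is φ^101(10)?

Tracing 10 → 2 → … returns to 10 after 8 steps, so 10 lies in an 8-cycle (1 7 9 5 3 10 2 11).
On an 8-cycle, φ^8 is the identity, so φ^101 = φ^5 there (101 ≡ 5 mod 8).
Stepping 5 places around the cycle: 10 → 2 → 11 → 1 → 7 → 9.

9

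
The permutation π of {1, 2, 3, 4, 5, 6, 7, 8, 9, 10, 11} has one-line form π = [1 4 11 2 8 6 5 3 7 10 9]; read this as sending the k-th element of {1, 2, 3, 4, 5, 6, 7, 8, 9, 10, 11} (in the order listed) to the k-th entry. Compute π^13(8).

3

Tracing 8 → 3 → … returns to 8 after 6 steps, so 8 lies in a 6-cycle (3 11 9 7 5 8).
Powers repeat with period 6 on this cycle, and 13 mod 6 = 1, so π^13(8) = π^1(8).
Advancing 1 step from 8: 8 → 3.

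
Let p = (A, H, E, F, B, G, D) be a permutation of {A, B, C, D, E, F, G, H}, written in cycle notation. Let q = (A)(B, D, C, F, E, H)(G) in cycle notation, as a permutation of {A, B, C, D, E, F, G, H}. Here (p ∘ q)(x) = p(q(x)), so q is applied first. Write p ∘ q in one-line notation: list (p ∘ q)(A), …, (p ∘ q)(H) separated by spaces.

H A B C E F D G

(p ∘ q)(x) = p(q(x)). Computing each image: p(q(A)) = p(A) = H, p(q(B)) = p(D) = A, p(q(C)) = p(F) = B, p(q(D)) = p(C) = C, p(q(E)) = p(H) = E, p(q(F)) = p(E) = F, p(q(G)) = p(G) = D, p(q(H)) = p(B) = G.
Hence p ∘ q = [H A B C E F D G].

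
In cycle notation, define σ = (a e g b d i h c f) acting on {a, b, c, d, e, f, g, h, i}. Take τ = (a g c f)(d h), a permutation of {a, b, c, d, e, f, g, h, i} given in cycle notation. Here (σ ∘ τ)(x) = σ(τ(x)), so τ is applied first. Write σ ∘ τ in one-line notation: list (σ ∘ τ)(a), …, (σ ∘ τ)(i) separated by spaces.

(σ ∘ τ)(x) = σ(τ(x)). Computing each image: σ(τ(a)) = σ(g) = b, σ(τ(b)) = σ(b) = d, σ(τ(c)) = σ(f) = a, σ(τ(d)) = σ(h) = c, σ(τ(e)) = σ(e) = g, σ(τ(f)) = σ(a) = e, σ(τ(g)) = σ(c) = f, σ(τ(h)) = σ(d) = i, σ(τ(i)) = σ(i) = h.
Hence σ ∘ τ = [b d a c g e f i h].

b d a c g e f i h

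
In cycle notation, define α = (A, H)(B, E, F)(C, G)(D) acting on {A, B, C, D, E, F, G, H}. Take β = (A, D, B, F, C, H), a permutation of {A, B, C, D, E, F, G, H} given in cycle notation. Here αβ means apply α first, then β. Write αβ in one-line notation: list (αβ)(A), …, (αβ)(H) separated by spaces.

(αβ)(x) = β(α(x)). Computing each image: β(α(A)) = β(H) = A, β(α(B)) = β(E) = E, β(α(C)) = β(G) = G, β(α(D)) = β(D) = B, β(α(E)) = β(F) = C, β(α(F)) = β(B) = F, β(α(G)) = β(C) = H, β(α(H)) = β(A) = D.
Hence αβ = [A E G B C F H D].

A E G B C F H D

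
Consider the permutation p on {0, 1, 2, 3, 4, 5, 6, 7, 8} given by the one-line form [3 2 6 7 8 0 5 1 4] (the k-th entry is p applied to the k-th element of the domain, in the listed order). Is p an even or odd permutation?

In disjoint-cycle form the cycle lengths are 7, 2.
A cycle of length ℓ contributes ℓ−1 transpositions, so p is a product of 6 + 1 = 7 transpositions — odd.

odd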